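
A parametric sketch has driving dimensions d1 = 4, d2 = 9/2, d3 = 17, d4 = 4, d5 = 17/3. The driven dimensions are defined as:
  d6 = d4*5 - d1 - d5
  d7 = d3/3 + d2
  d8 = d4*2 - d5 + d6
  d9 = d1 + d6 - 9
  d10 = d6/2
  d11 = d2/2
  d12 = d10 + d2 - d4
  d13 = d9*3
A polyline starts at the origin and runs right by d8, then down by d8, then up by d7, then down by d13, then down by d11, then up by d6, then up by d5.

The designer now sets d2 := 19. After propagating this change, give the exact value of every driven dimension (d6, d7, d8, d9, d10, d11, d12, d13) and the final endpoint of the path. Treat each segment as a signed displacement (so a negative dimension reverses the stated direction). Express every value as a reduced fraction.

d6 = 31/3
d7 = 74/3
d8 = 38/3
d9 = 16/3
d10 = 31/6
d11 = 19/2
d12 = 121/6
d13 = 16
endpoint = (38/3, 5/2)

Apply edit: d2 := 19
  d6 = d4*5 - d1 - d5 = 31/3
  d7 = d3/3 + d2 = 74/3
  d8 = d4*2 - d5 + d6 = 38/3
  d9 = d1 + d6 - 9 = 16/3
  d10 = d6/2 = 31/6
  d11 = d2/2 = 19/2
  d12 = d10 + d2 - d4 = 121/6
  d13 = d9*3 = 16
Walk from origin (0, 0):
  seg 1: right by d8 = 38/3 → (38/3, 0)
  seg 2: down by d8 = 38/3 → (38/3, -38/3)
  seg 3: up by d7 = 74/3 → (38/3, 12)
  seg 4: down by d13 = 16 → (38/3, -4)
  seg 5: down by d11 = 19/2 → (38/3, -27/2)
  seg 6: up by d6 = 31/3 → (38/3, -19/6)
  seg 7: up by d5 = 17/3 → (38/3, 5/2)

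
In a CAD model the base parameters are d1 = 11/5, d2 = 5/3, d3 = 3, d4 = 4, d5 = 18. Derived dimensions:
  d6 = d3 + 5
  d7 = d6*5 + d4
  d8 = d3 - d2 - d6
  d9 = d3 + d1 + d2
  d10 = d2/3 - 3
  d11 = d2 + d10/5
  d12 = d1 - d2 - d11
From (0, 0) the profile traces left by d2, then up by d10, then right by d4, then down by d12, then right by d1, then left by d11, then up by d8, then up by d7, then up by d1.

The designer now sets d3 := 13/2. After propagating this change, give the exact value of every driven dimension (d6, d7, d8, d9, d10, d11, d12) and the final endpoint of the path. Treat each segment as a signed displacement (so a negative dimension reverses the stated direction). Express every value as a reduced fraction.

d6 = 23/2
d7 = 123/2
d8 = -20/3
d9 = 311/30
d10 = -22/9
d11 = 53/45
d12 = -29/45
endpoint = (151/45, 1657/30)

Apply edit: d3 := 13/2
  d6 = d3 + 5 = 23/2
  d7 = d6*5 + d4 = 123/2
  d8 = d3 - d2 - d6 = -20/3
  d9 = d3 + d1 + d2 = 311/30
  d10 = d2/3 - 3 = -22/9
  d11 = d2 + d10/5 = 53/45
  d12 = d1 - d2 - d11 = -29/45
Walk from origin (0, 0):
  seg 1: left by d2 = 5/3 → (-5/3, 0)
  seg 2: up by d10 = -22/9 → (-5/3, -22/9)
  seg 3: right by d4 = 4 → (7/3, -22/9)
  seg 4: down by d12 = -29/45 → (7/3, -9/5)
  seg 5: right by d1 = 11/5 → (68/15, -9/5)
  seg 6: left by d11 = 53/45 → (151/45, -9/5)
  seg 7: up by d8 = -20/3 → (151/45, -127/15)
  seg 8: up by d7 = 123/2 → (151/45, 1591/30)
  seg 9: up by d1 = 11/5 → (151/45, 1657/30)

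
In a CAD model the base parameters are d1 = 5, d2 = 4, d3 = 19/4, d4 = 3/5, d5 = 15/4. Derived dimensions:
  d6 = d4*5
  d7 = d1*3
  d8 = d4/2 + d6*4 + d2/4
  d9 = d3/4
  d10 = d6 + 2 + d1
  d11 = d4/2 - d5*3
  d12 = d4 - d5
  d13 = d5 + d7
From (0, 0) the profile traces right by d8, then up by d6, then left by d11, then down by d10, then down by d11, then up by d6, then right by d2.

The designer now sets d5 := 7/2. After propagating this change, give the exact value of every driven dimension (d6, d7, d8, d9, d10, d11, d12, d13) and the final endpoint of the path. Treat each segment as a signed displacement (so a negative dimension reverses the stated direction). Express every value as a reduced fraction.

d6 = 3
d7 = 15
d8 = 133/10
d9 = 19/16
d10 = 10
d11 = -51/5
d12 = -29/10
d13 = 37/2
endpoint = (55/2, 31/5)

Apply edit: d5 := 7/2
  d6 = d4*5 = 3
  d7 = d1*3 = 15
  d8 = d4/2 + d6*4 + d2/4 = 133/10
  d9 = d3/4 = 19/16
  d10 = d6 + 2 + d1 = 10
  d11 = d4/2 - d5*3 = -51/5
  d12 = d4 - d5 = -29/10
  d13 = d5 + d7 = 37/2
Walk from origin (0, 0):
  seg 1: right by d8 = 133/10 → (133/10, 0)
  seg 2: up by d6 = 3 → (133/10, 3)
  seg 3: left by d11 = -51/5 → (47/2, 3)
  seg 4: down by d10 = 10 → (47/2, -7)
  seg 5: down by d11 = -51/5 → (47/2, 16/5)
  seg 6: up by d6 = 3 → (47/2, 31/5)
  seg 7: right by d2 = 4 → (55/2, 31/5)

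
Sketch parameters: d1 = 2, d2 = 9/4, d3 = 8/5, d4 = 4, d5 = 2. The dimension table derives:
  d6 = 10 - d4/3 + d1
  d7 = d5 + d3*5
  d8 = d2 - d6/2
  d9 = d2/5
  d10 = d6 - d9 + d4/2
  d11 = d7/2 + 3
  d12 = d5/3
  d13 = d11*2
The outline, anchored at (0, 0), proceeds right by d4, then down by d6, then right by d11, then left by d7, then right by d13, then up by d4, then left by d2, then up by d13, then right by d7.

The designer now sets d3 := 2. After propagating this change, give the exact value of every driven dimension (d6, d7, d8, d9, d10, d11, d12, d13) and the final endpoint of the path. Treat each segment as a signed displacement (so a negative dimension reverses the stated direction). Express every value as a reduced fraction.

Apply edit: d3 := 2
  d6 = 10 - d4/3 + d1 = 32/3
  d7 = d5 + d3*5 = 12
  d8 = d2 - d6/2 = -37/12
  d9 = d2/5 = 9/20
  d10 = d6 - d9 + d4/2 = 733/60
  d11 = d7/2 + 3 = 9
  d12 = d5/3 = 2/3
  d13 = d11*2 = 18
Walk from origin (0, 0):
  seg 1: right by d4 = 4 → (4, 0)
  seg 2: down by d6 = 32/3 → (4, -32/3)
  seg 3: right by d11 = 9 → (13, -32/3)
  seg 4: left by d7 = 12 → (1, -32/3)
  seg 5: right by d13 = 18 → (19, -32/3)
  seg 6: up by d4 = 4 → (19, -20/3)
  seg 7: left by d2 = 9/4 → (67/4, -20/3)
  seg 8: up by d13 = 18 → (67/4, 34/3)
  seg 9: right by d7 = 12 → (115/4, 34/3)

d6 = 32/3
d7 = 12
d8 = -37/12
d9 = 9/20
d10 = 733/60
d11 = 9
d12 = 2/3
d13 = 18
endpoint = (115/4, 34/3)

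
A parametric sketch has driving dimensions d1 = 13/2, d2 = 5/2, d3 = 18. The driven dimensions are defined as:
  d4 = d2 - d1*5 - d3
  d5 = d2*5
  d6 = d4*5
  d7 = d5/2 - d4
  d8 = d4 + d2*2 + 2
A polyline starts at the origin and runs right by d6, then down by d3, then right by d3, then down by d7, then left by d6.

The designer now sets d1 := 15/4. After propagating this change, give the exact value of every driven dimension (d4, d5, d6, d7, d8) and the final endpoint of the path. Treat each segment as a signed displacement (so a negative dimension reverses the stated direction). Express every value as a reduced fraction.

Apply edit: d1 := 15/4
  d4 = d2 - d1*5 - d3 = -137/4
  d5 = d2*5 = 25/2
  d6 = d4*5 = -685/4
  d7 = d5/2 - d4 = 81/2
  d8 = d4 + d2*2 + 2 = -109/4
Walk from origin (0, 0):
  seg 1: right by d6 = -685/4 → (-685/4, 0)
  seg 2: down by d3 = 18 → (-685/4, -18)
  seg 3: right by d3 = 18 → (-613/4, -18)
  seg 4: down by d7 = 81/2 → (-613/4, -117/2)
  seg 5: left by d6 = -685/4 → (18, -117/2)

d4 = -137/4
d5 = 25/2
d6 = -685/4
d7 = 81/2
d8 = -109/4
endpoint = (18, -117/2)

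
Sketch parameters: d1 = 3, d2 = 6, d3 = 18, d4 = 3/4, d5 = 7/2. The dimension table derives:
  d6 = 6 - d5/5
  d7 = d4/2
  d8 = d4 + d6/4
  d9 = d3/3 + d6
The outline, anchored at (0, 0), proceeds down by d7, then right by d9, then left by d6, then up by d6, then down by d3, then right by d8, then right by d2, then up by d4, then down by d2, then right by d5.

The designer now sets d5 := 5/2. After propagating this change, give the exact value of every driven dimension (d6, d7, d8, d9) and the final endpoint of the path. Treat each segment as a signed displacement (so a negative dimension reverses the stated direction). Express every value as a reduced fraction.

Apply edit: d5 := 5/2
  d6 = 6 - d5/5 = 11/2
  d7 = d4/2 = 3/8
  d8 = d4 + d6/4 = 17/8
  d9 = d3/3 + d6 = 23/2
Walk from origin (0, 0):
  seg 1: down by d7 = 3/8 → (0, -3/8)
  seg 2: right by d9 = 23/2 → (23/2, -3/8)
  seg 3: left by d6 = 11/2 → (6, -3/8)
  seg 4: up by d6 = 11/2 → (6, 41/8)
  seg 5: down by d3 = 18 → (6, -103/8)
  seg 6: right by d8 = 17/8 → (65/8, -103/8)
  seg 7: right by d2 = 6 → (113/8, -103/8)
  seg 8: up by d4 = 3/4 → (113/8, -97/8)
  seg 9: down by d2 = 6 → (113/8, -145/8)
  seg 10: right by d5 = 5/2 → (133/8, -145/8)

d6 = 11/2
d7 = 3/8
d8 = 17/8
d9 = 23/2
endpoint = (133/8, -145/8)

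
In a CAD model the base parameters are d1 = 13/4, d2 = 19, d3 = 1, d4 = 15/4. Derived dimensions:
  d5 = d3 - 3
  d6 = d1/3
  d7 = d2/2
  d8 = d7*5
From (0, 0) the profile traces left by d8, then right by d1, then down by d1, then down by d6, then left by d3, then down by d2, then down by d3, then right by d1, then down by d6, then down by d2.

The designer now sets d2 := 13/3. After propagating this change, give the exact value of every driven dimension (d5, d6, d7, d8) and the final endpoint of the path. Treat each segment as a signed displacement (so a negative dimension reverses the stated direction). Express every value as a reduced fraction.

Apply edit: d2 := 13/3
  d5 = d3 - 3 = -2
  d6 = d1/3 = 13/12
  d7 = d2/2 = 13/6
  d8 = d7*5 = 65/6
Walk from origin (0, 0):
  seg 1: left by d8 = 65/6 → (-65/6, 0)
  seg 2: right by d1 = 13/4 → (-91/12, 0)
  seg 3: down by d1 = 13/4 → (-91/12, -13/4)
  seg 4: down by d6 = 13/12 → (-91/12, -13/3)
  seg 5: left by d3 = 1 → (-103/12, -13/3)
  seg 6: down by d2 = 13/3 → (-103/12, -26/3)
  seg 7: down by d3 = 1 → (-103/12, -29/3)
  seg 8: right by d1 = 13/4 → (-16/3, -29/3)
  seg 9: down by d6 = 13/12 → (-16/3, -43/4)
  seg 10: down by d2 = 13/3 → (-16/3, -181/12)

d5 = -2
d6 = 13/12
d7 = 13/6
d8 = 65/6
endpoint = (-16/3, -181/12)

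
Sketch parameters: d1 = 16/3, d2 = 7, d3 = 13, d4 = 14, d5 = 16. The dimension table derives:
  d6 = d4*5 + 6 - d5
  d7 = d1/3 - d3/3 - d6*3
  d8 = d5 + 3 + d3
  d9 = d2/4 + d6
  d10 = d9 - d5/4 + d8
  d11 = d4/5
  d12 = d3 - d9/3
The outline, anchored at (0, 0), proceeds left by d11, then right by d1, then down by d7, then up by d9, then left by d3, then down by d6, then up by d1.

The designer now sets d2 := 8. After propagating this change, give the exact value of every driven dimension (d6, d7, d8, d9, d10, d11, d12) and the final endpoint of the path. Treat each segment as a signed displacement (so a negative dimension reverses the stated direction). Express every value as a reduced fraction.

Apply edit: d2 := 8
  d6 = d4*5 + 6 - d5 = 60
  d7 = d1/3 - d3/3 - d6*3 = -1643/9
  d8 = d5 + 3 + d3 = 32
  d9 = d2/4 + d6 = 62
  d10 = d9 - d5/4 + d8 = 90
  d11 = d4/5 = 14/5
  d12 = d3 - d9/3 = -23/3
Walk from origin (0, 0):
  seg 1: left by d11 = 14/5 → (-14/5, 0)
  seg 2: right by d1 = 16/3 → (38/15, 0)
  seg 3: down by d7 = -1643/9 → (38/15, 1643/9)
  seg 4: up by d9 = 62 → (38/15, 2201/9)
  seg 5: left by d3 = 13 → (-157/15, 2201/9)
  seg 6: down by d6 = 60 → (-157/15, 1661/9)
  seg 7: up by d1 = 16/3 → (-157/15, 1709/9)

d6 = 60
d7 = -1643/9
d8 = 32
d9 = 62
d10 = 90
d11 = 14/5
d12 = -23/3
endpoint = (-157/15, 1709/9)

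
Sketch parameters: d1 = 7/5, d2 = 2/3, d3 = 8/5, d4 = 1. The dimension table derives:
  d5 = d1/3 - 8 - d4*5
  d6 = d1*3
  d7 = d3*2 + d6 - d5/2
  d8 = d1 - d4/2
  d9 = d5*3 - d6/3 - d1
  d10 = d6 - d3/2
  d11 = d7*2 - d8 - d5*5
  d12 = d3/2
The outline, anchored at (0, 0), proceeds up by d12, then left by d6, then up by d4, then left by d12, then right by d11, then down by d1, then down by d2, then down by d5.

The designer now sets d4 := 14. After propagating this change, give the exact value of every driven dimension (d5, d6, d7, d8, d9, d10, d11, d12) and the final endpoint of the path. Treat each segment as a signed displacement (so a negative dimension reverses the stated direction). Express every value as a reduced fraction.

d5 = -1163/15
d6 = 21/5
d7 = 277/6
d8 = -28/5
d9 = -1177/5
d10 = 17/5
d11 = 2428/5
d12 = 4/5
endpoint = (2403/5, 1354/15)

Apply edit: d4 := 14
  d5 = d1/3 - 8 - d4*5 = -1163/15
  d6 = d1*3 = 21/5
  d7 = d3*2 + d6 - d5/2 = 277/6
  d8 = d1 - d4/2 = -28/5
  d9 = d5*3 - d6/3 - d1 = -1177/5
  d10 = d6 - d3/2 = 17/5
  d11 = d7*2 - d8 - d5*5 = 2428/5
  d12 = d3/2 = 4/5
Walk from origin (0, 0):
  seg 1: up by d12 = 4/5 → (0, 4/5)
  seg 2: left by d6 = 21/5 → (-21/5, 4/5)
  seg 3: up by d4 = 14 → (-21/5, 74/5)
  seg 4: left by d12 = 4/5 → (-5, 74/5)
  seg 5: right by d11 = 2428/5 → (2403/5, 74/5)
  seg 6: down by d1 = 7/5 → (2403/5, 67/5)
  seg 7: down by d2 = 2/3 → (2403/5, 191/15)
  seg 8: down by d5 = -1163/15 → (2403/5, 1354/15)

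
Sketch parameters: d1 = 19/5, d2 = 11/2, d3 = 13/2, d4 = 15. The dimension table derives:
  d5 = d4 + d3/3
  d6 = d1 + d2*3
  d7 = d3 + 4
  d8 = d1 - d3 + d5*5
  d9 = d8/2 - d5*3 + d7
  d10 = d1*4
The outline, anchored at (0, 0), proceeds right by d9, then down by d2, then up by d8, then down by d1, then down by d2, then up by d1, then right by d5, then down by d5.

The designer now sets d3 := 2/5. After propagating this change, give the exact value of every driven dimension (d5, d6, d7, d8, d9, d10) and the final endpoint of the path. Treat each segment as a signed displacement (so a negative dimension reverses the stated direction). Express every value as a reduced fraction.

d5 = 227/15
d6 = 203/10
d7 = 22/5
d8 = 1186/15
d9 = -22/15
d10 = 76/5
endpoint = (41/3, 794/15)

Apply edit: d3 := 2/5
  d5 = d4 + d3/3 = 227/15
  d6 = d1 + d2*3 = 203/10
  d7 = d3 + 4 = 22/5
  d8 = d1 - d3 + d5*5 = 1186/15
  d9 = d8/2 - d5*3 + d7 = -22/15
  d10 = d1*4 = 76/5
Walk from origin (0, 0):
  seg 1: right by d9 = -22/15 → (-22/15, 0)
  seg 2: down by d2 = 11/2 → (-22/15, -11/2)
  seg 3: up by d8 = 1186/15 → (-22/15, 2207/30)
  seg 4: down by d1 = 19/5 → (-22/15, 2093/30)
  seg 5: down by d2 = 11/2 → (-22/15, 964/15)
  seg 6: up by d1 = 19/5 → (-22/15, 1021/15)
  seg 7: right by d5 = 227/15 → (41/3, 1021/15)
  seg 8: down by d5 = 227/15 → (41/3, 794/15)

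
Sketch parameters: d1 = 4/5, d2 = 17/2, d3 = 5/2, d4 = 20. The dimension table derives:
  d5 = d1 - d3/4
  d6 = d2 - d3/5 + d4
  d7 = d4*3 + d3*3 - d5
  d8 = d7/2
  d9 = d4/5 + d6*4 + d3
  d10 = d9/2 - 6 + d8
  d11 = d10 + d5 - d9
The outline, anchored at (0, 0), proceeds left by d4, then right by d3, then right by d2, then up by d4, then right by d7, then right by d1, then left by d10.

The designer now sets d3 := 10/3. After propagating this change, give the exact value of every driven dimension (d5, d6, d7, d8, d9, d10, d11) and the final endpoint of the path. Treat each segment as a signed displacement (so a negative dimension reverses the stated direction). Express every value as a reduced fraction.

d5 = -1/30
d6 = 167/6
d7 = 2101/30
d8 = 2101/60
d9 = 356/3
d10 = 1767/20
d11 = -607/20
endpoint = (-1541/60, 20)

Apply edit: d3 := 10/3
  d5 = d1 - d3/4 = -1/30
  d6 = d2 - d3/5 + d4 = 167/6
  d7 = d4*3 + d3*3 - d5 = 2101/30
  d8 = d7/2 = 2101/60
  d9 = d4/5 + d6*4 + d3 = 356/3
  d10 = d9/2 - 6 + d8 = 1767/20
  d11 = d10 + d5 - d9 = -607/20
Walk from origin (0, 0):
  seg 1: left by d4 = 20 → (-20, 0)
  seg 2: right by d3 = 10/3 → (-50/3, 0)
  seg 3: right by d2 = 17/2 → (-49/6, 0)
  seg 4: up by d4 = 20 → (-49/6, 20)
  seg 5: right by d7 = 2101/30 → (928/15, 20)
  seg 6: right by d1 = 4/5 → (188/3, 20)
  seg 7: left by d10 = 1767/20 → (-1541/60, 20)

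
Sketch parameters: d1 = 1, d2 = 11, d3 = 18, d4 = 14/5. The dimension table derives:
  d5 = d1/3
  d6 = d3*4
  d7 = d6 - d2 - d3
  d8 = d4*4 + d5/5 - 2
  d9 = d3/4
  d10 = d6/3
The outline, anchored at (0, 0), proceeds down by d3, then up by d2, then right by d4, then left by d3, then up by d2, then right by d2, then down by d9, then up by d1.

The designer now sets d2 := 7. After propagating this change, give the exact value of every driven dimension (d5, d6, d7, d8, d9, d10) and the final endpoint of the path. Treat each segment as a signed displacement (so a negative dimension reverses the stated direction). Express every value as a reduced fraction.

d5 = 1/3
d6 = 72
d7 = 47
d8 = 139/15
d9 = 9/2
d10 = 24
endpoint = (-41/5, -15/2)

Apply edit: d2 := 7
  d5 = d1/3 = 1/3
  d6 = d3*4 = 72
  d7 = d6 - d2 - d3 = 47
  d8 = d4*4 + d5/5 - 2 = 139/15
  d9 = d3/4 = 9/2
  d10 = d6/3 = 24
Walk from origin (0, 0):
  seg 1: down by d3 = 18 → (0, -18)
  seg 2: up by d2 = 7 → (0, -11)
  seg 3: right by d4 = 14/5 → (14/5, -11)
  seg 4: left by d3 = 18 → (-76/5, -11)
  seg 5: up by d2 = 7 → (-76/5, -4)
  seg 6: right by d2 = 7 → (-41/5, -4)
  seg 7: down by d9 = 9/2 → (-41/5, -17/2)
  seg 8: up by d1 = 1 → (-41/5, -15/2)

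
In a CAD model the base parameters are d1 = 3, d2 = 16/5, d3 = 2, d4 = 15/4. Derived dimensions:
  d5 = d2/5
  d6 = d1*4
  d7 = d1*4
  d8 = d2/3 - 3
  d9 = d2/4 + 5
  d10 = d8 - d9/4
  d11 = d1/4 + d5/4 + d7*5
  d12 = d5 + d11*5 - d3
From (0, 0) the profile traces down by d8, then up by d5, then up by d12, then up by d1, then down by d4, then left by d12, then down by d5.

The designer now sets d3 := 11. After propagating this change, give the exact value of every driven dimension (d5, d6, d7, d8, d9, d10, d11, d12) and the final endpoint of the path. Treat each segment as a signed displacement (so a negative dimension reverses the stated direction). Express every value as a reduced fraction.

Apply edit: d3 := 11
  d5 = d2/5 = 16/25
  d6 = d1*4 = 12
  d7 = d1*4 = 12
  d8 = d2/3 - 3 = -29/15
  d9 = d2/4 + 5 = 29/5
  d10 = d8 - d9/4 = -203/60
  d11 = d1/4 + d5/4 + d7*5 = 6091/100
  d12 = d5 + d11*5 - d3 = 29419/100
Walk from origin (0, 0):
  seg 1: down by d8 = -29/15 → (0, 29/15)
  seg 2: up by d5 = 16/25 → (0, 193/75)
  seg 3: up by d12 = 29419/100 → (0, 89029/300)
  seg 4: up by d1 = 3 → (0, 89929/300)
  seg 5: down by d4 = 15/4 → (0, 22201/75)
  seg 6: left by d12 = 29419/100 → (-29419/100, 22201/75)
  seg 7: down by d5 = 16/25 → (-29419/100, 22153/75)

d5 = 16/25
d6 = 12
d7 = 12
d8 = -29/15
d9 = 29/5
d10 = -203/60
d11 = 6091/100
d12 = 29419/100
endpoint = (-29419/100, 22153/75)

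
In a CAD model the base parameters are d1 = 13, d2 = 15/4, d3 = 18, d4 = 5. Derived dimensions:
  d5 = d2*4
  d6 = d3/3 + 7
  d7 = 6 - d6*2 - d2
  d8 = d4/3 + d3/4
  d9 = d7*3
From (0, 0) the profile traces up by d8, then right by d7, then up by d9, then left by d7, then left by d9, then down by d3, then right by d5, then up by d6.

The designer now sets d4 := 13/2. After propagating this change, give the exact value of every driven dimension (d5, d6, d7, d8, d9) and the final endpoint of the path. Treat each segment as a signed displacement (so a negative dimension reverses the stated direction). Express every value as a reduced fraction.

d5 = 15
d6 = 13
d7 = -95/4
d8 = 20/3
d9 = -285/4
endpoint = (345/4, -835/12)

Apply edit: d4 := 13/2
  d5 = d2*4 = 15
  d6 = d3/3 + 7 = 13
  d7 = 6 - d6*2 - d2 = -95/4
  d8 = d4/3 + d3/4 = 20/3
  d9 = d7*3 = -285/4
Walk from origin (0, 0):
  seg 1: up by d8 = 20/3 → (0, 20/3)
  seg 2: right by d7 = -95/4 → (-95/4, 20/3)
  seg 3: up by d9 = -285/4 → (-95/4, -775/12)
  seg 4: left by d7 = -95/4 → (0, -775/12)
  seg 5: left by d9 = -285/4 → (285/4, -775/12)
  seg 6: down by d3 = 18 → (285/4, -991/12)
  seg 7: right by d5 = 15 → (345/4, -991/12)
  seg 8: up by d6 = 13 → (345/4, -835/12)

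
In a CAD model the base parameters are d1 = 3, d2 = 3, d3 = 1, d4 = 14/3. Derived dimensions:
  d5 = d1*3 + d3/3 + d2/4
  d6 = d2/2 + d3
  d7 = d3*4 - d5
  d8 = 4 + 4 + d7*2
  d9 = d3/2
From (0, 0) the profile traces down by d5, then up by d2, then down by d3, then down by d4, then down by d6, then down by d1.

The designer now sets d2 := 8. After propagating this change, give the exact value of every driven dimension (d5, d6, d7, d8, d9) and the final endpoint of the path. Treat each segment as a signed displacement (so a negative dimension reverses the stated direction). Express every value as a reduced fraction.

d5 = 34/3
d6 = 5
d7 = -22/3
d8 = -20/3
d9 = 1/2
endpoint = (0, -17)

Apply edit: d2 := 8
  d5 = d1*3 + d3/3 + d2/4 = 34/3
  d6 = d2/2 + d3 = 5
  d7 = d3*4 - d5 = -22/3
  d8 = 4 + 4 + d7*2 = -20/3
  d9 = d3/2 = 1/2
Walk from origin (0, 0):
  seg 1: down by d5 = 34/3 → (0, -34/3)
  seg 2: up by d2 = 8 → (0, -10/3)
  seg 3: down by d3 = 1 → (0, -13/3)
  seg 4: down by d4 = 14/3 → (0, -9)
  seg 5: down by d6 = 5 → (0, -14)
  seg 6: down by d1 = 3 → (0, -17)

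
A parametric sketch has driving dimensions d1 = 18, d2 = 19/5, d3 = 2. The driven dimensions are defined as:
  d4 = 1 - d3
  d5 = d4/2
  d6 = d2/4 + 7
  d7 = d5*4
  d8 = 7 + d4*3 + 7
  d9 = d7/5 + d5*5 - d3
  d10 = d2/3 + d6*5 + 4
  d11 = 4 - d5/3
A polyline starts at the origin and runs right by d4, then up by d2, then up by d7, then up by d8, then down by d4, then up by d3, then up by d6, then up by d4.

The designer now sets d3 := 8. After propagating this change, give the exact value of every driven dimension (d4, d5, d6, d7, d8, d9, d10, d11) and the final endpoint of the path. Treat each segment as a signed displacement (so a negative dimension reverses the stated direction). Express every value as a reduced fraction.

Apply edit: d3 := 8
  d4 = 1 - d3 = -7
  d5 = d4/2 = -7/2
  d6 = d2/4 + 7 = 159/20
  d7 = d5*4 = -14
  d8 = 7 + d4*3 + 7 = -7
  d9 = d7/5 + d5*5 - d3 = -283/10
  d10 = d2/3 + d6*5 + 4 = 2701/60
  d11 = 4 - d5/3 = 31/6
Walk from origin (0, 0):
  seg 1: right by d4 = -7 → (-7, 0)
  seg 2: up by d2 = 19/5 → (-7, 19/5)
  seg 3: up by d7 = -14 → (-7, -51/5)
  seg 4: up by d8 = -7 → (-7, -86/5)
  seg 5: down by d4 = -7 → (-7, -51/5)
  seg 6: up by d3 = 8 → (-7, -11/5)
  seg 7: up by d6 = 159/20 → (-7, 23/4)
  seg 8: up by d4 = -7 → (-7, -5/4)

d4 = -7
d5 = -7/2
d6 = 159/20
d7 = -14
d8 = -7
d9 = -283/10
d10 = 2701/60
d11 = 31/6
endpoint = (-7, -5/4)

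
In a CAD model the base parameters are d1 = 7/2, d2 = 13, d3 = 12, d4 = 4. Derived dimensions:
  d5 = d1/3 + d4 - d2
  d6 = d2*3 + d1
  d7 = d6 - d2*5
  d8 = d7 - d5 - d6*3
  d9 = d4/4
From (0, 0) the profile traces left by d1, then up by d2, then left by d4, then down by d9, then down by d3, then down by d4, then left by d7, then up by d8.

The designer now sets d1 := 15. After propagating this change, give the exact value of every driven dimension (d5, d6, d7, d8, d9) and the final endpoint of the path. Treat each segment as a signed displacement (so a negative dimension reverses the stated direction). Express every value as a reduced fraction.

d5 = -4
d6 = 54
d7 = -11
d8 = -169
d9 = 1
endpoint = (-8, -173)

Apply edit: d1 := 15
  d5 = d1/3 + d4 - d2 = -4
  d6 = d2*3 + d1 = 54
  d7 = d6 - d2*5 = -11
  d8 = d7 - d5 - d6*3 = -169
  d9 = d4/4 = 1
Walk from origin (0, 0):
  seg 1: left by d1 = 15 → (-15, 0)
  seg 2: up by d2 = 13 → (-15, 13)
  seg 3: left by d4 = 4 → (-19, 13)
  seg 4: down by d9 = 1 → (-19, 12)
  seg 5: down by d3 = 12 → (-19, 0)
  seg 6: down by d4 = 4 → (-19, -4)
  seg 7: left by d7 = -11 → (-8, -4)
  seg 8: up by d8 = -169 → (-8, -173)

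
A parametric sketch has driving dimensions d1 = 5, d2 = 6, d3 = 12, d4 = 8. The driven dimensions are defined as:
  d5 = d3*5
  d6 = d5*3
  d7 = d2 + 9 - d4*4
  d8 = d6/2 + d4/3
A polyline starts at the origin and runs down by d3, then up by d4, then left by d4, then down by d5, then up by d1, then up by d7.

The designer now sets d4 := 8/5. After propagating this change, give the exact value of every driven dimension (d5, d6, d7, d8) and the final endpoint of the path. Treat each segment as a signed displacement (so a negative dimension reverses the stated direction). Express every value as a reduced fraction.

d5 = 60
d6 = 180
d7 = 43/5
d8 = 1358/15
endpoint = (-8/5, -284/5)

Apply edit: d4 := 8/5
  d5 = d3*5 = 60
  d6 = d5*3 = 180
  d7 = d2 + 9 - d4*4 = 43/5
  d8 = d6/2 + d4/3 = 1358/15
Walk from origin (0, 0):
  seg 1: down by d3 = 12 → (0, -12)
  seg 2: up by d4 = 8/5 → (0, -52/5)
  seg 3: left by d4 = 8/5 → (-8/5, -52/5)
  seg 4: down by d5 = 60 → (-8/5, -352/5)
  seg 5: up by d1 = 5 → (-8/5, -327/5)
  seg 6: up by d7 = 43/5 → (-8/5, -284/5)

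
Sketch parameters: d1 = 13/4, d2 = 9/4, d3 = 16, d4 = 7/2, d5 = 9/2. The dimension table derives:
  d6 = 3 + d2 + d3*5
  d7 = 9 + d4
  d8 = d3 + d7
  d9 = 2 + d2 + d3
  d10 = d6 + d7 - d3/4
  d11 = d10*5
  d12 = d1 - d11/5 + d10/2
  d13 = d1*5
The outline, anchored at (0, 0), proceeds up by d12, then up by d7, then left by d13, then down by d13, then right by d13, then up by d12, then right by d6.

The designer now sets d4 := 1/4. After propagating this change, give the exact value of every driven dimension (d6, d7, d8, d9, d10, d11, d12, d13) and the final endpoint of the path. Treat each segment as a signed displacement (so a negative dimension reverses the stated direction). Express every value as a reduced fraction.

d6 = 341/4
d7 = 37/4
d8 = 101/4
d9 = 81/4
d10 = 181/2
d11 = 905/2
d12 = -42
d13 = 65/4
endpoint = (341/4, -91)

Apply edit: d4 := 1/4
  d6 = 3 + d2 + d3*5 = 341/4
  d7 = 9 + d4 = 37/4
  d8 = d3 + d7 = 101/4
  d9 = 2 + d2 + d3 = 81/4
  d10 = d6 + d7 - d3/4 = 181/2
  d11 = d10*5 = 905/2
  d12 = d1 - d11/5 + d10/2 = -42
  d13 = d1*5 = 65/4
Walk from origin (0, 0):
  seg 1: up by d12 = -42 → (0, -42)
  seg 2: up by d7 = 37/4 → (0, -131/4)
  seg 3: left by d13 = 65/4 → (-65/4, -131/4)
  seg 4: down by d13 = 65/4 → (-65/4, -49)
  seg 5: right by d13 = 65/4 → (0, -49)
  seg 6: up by d12 = -42 → (0, -91)
  seg 7: right by d6 = 341/4 → (341/4, -91)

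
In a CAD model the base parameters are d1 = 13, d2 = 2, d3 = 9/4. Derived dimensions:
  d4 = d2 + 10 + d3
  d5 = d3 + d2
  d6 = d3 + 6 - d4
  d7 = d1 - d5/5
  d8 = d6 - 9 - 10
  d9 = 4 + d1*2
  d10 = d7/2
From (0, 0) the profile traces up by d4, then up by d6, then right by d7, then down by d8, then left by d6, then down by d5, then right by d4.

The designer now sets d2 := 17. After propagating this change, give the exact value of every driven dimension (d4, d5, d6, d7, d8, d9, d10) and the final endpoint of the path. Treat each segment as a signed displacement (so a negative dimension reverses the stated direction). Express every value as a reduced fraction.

Apply edit: d2 := 17
  d4 = d2 + 10 + d3 = 117/4
  d5 = d3 + d2 = 77/4
  d6 = d3 + 6 - d4 = -21
  d7 = d1 - d5/5 = 183/20
  d8 = d6 - 9 - 10 = -40
  d9 = 4 + d1*2 = 30
  d10 = d7/2 = 183/40
Walk from origin (0, 0):
  seg 1: up by d4 = 117/4 → (0, 117/4)
  seg 2: up by d6 = -21 → (0, 33/4)
  seg 3: right by d7 = 183/20 → (183/20, 33/4)
  seg 4: down by d8 = -40 → (183/20, 193/4)
  seg 5: left by d6 = -21 → (603/20, 193/4)
  seg 6: down by d5 = 77/4 → (603/20, 29)
  seg 7: right by d4 = 117/4 → (297/5, 29)

d4 = 117/4
d5 = 77/4
d6 = -21
d7 = 183/20
d8 = -40
d9 = 30
d10 = 183/40
endpoint = (297/5, 29)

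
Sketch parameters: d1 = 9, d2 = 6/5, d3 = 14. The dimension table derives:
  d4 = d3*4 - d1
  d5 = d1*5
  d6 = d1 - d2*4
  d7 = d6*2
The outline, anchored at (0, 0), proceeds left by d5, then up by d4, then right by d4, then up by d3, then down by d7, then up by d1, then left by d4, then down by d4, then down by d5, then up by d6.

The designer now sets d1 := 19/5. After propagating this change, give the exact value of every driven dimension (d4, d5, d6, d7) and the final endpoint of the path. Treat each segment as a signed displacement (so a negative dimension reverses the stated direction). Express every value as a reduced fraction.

d4 = 261/5
d5 = 19
d6 = -1
d7 = -2
endpoint = (-19, -1/5)

Apply edit: d1 := 19/5
  d4 = d3*4 - d1 = 261/5
  d5 = d1*5 = 19
  d6 = d1 - d2*4 = -1
  d7 = d6*2 = -2
Walk from origin (0, 0):
  seg 1: left by d5 = 19 → (-19, 0)
  seg 2: up by d4 = 261/5 → (-19, 261/5)
  seg 3: right by d4 = 261/5 → (166/5, 261/5)
  seg 4: up by d3 = 14 → (166/5, 331/5)
  seg 5: down by d7 = -2 → (166/5, 341/5)
  seg 6: up by d1 = 19/5 → (166/5, 72)
  seg 7: left by d4 = 261/5 → (-19, 72)
  seg 8: down by d4 = 261/5 → (-19, 99/5)
  seg 9: down by d5 = 19 → (-19, 4/5)
  seg 10: up by d6 = -1 → (-19, -1/5)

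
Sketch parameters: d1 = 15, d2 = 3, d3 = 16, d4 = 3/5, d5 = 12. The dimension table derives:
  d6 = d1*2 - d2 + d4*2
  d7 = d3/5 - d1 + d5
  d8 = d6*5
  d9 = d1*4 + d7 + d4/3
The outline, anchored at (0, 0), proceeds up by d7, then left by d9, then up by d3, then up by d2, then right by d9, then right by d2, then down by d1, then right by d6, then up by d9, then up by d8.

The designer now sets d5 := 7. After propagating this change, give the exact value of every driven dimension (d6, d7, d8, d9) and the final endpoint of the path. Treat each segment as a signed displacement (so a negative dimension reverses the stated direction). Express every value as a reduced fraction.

Apply edit: d5 := 7
  d6 = d1*2 - d2 + d4*2 = 141/5
  d7 = d3/5 - d1 + d5 = -24/5
  d8 = d6*5 = 141
  d9 = d1*4 + d7 + d4/3 = 277/5
Walk from origin (0, 0):
  seg 1: up by d7 = -24/5 → (0, -24/5)
  seg 2: left by d9 = 277/5 → (-277/5, -24/5)
  seg 3: up by d3 = 16 → (-277/5, 56/5)
  seg 4: up by d2 = 3 → (-277/5, 71/5)
  seg 5: right by d9 = 277/5 → (0, 71/5)
  seg 6: right by d2 = 3 → (3, 71/5)
  seg 7: down by d1 = 15 → (3, -4/5)
  seg 8: right by d6 = 141/5 → (156/5, -4/5)
  seg 9: up by d9 = 277/5 → (156/5, 273/5)
  seg 10: up by d8 = 141 → (156/5, 978/5)

d6 = 141/5
d7 = -24/5
d8 = 141
d9 = 277/5
endpoint = (156/5, 978/5)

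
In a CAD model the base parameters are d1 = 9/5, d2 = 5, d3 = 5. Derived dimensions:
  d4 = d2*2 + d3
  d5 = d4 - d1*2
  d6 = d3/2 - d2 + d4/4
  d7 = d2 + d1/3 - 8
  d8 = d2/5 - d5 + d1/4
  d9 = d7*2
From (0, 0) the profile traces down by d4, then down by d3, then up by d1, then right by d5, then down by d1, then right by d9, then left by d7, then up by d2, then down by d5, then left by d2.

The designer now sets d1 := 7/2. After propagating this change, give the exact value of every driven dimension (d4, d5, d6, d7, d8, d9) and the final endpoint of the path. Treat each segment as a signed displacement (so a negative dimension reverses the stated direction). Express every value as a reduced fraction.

Apply edit: d1 := 7/2
  d4 = d2*2 + d3 = 15
  d5 = d4 - d1*2 = 8
  d6 = d3/2 - d2 + d4/4 = 5/4
  d7 = d2 + d1/3 - 8 = -11/6
  d8 = d2/5 - d5 + d1/4 = -49/8
  d9 = d7*2 = -11/3
Walk from origin (0, 0):
  seg 1: down by d4 = 15 → (0, -15)
  seg 2: down by d3 = 5 → (0, -20)
  seg 3: up by d1 = 7/2 → (0, -33/2)
  seg 4: right by d5 = 8 → (8, -33/2)
  seg 5: down by d1 = 7/2 → (8, -20)
  seg 6: right by d9 = -11/3 → (13/3, -20)
  seg 7: left by d7 = -11/6 → (37/6, -20)
  seg 8: up by d2 = 5 → (37/6, -15)
  seg 9: down by d5 = 8 → (37/6, -23)
  seg 10: left by d2 = 5 → (7/6, -23)

d4 = 15
d5 = 8
d6 = 5/4
d7 = -11/6
d8 = -49/8
d9 = -11/3
endpoint = (7/6, -23)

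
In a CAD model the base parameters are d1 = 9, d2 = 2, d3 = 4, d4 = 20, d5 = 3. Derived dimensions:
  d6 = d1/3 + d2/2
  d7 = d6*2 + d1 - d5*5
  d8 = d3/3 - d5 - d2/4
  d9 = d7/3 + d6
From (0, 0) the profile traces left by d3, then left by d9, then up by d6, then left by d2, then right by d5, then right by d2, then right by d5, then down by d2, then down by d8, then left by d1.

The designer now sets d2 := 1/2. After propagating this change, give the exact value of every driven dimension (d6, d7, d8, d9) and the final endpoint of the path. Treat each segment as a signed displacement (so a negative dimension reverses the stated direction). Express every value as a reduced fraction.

Apply edit: d2 := 1/2
  d6 = d1/3 + d2/2 = 13/4
  d7 = d6*2 + d1 - d5*5 = 1/2
  d8 = d3/3 - d5 - d2/4 = -43/24
  d9 = d7/3 + d6 = 41/12
Walk from origin (0, 0):
  seg 1: left by d3 = 4 → (-4, 0)
  seg 2: left by d9 = 41/12 → (-89/12, 0)
  seg 3: up by d6 = 13/4 → (-89/12, 13/4)
  seg 4: left by d2 = 1/2 → (-95/12, 13/4)
  seg 5: right by d5 = 3 → (-59/12, 13/4)
  seg 6: right by d2 = 1/2 → (-53/12, 13/4)
  seg 7: right by d5 = 3 → (-17/12, 13/4)
  seg 8: down by d2 = 1/2 → (-17/12, 11/4)
  seg 9: down by d8 = -43/24 → (-17/12, 109/24)
  seg 10: left by d1 = 9 → (-125/12, 109/24)

d6 = 13/4
d7 = 1/2
d8 = -43/24
d9 = 41/12
endpoint = (-125/12, 109/24)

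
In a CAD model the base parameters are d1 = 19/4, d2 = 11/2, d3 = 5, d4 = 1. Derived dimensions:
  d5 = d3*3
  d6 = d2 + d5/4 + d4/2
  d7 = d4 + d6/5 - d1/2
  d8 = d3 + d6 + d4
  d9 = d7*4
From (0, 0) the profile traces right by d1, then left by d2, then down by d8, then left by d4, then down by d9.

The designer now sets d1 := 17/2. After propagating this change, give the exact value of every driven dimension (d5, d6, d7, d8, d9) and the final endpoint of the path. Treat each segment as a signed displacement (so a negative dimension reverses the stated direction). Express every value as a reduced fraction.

d5 = 15
d6 = 39/4
d7 = -13/10
d8 = 63/4
d9 = -26/5
endpoint = (2, -211/20)

Apply edit: d1 := 17/2
  d5 = d3*3 = 15
  d6 = d2 + d5/4 + d4/2 = 39/4
  d7 = d4 + d6/5 - d1/2 = -13/10
  d8 = d3 + d6 + d4 = 63/4
  d9 = d7*4 = -26/5
Walk from origin (0, 0):
  seg 1: right by d1 = 17/2 → (17/2, 0)
  seg 2: left by d2 = 11/2 → (3, 0)
  seg 3: down by d8 = 63/4 → (3, -63/4)
  seg 4: left by d4 = 1 → (2, -63/4)
  seg 5: down by d9 = -26/5 → (2, -211/20)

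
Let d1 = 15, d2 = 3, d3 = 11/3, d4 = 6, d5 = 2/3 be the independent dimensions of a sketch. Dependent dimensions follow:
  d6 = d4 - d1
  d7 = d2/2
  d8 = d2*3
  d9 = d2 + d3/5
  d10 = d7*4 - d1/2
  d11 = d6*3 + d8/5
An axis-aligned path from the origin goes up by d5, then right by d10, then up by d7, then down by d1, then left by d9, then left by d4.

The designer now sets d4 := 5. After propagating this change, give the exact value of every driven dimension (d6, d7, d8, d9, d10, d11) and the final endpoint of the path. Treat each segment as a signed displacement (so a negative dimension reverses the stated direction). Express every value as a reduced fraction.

d6 = -10
d7 = 3/2
d8 = 9
d9 = 56/15
d10 = -3/2
d11 = -141/5
endpoint = (-307/30, -77/6)

Apply edit: d4 := 5
  d6 = d4 - d1 = -10
  d7 = d2/2 = 3/2
  d8 = d2*3 = 9
  d9 = d2 + d3/5 = 56/15
  d10 = d7*4 - d1/2 = -3/2
  d11 = d6*3 + d8/5 = -141/5
Walk from origin (0, 0):
  seg 1: up by d5 = 2/3 → (0, 2/3)
  seg 2: right by d10 = -3/2 → (-3/2, 2/3)
  seg 3: up by d7 = 3/2 → (-3/2, 13/6)
  seg 4: down by d1 = 15 → (-3/2, -77/6)
  seg 5: left by d9 = 56/15 → (-157/30, -77/6)
  seg 6: left by d4 = 5 → (-307/30, -77/6)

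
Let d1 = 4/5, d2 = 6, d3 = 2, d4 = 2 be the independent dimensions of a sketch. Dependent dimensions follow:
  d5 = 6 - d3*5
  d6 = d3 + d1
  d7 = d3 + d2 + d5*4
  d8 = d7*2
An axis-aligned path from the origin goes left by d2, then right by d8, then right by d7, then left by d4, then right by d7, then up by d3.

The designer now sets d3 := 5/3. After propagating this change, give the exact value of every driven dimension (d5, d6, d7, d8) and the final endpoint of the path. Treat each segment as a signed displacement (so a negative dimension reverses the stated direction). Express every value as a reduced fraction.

d5 = -7/3
d6 = 37/15
d7 = -5/3
d8 = -10/3
endpoint = (-44/3, 5/3)

Apply edit: d3 := 5/3
  d5 = 6 - d3*5 = -7/3
  d6 = d3 + d1 = 37/15
  d7 = d3 + d2 + d5*4 = -5/3
  d8 = d7*2 = -10/3
Walk from origin (0, 0):
  seg 1: left by d2 = 6 → (-6, 0)
  seg 2: right by d8 = -10/3 → (-28/3, 0)
  seg 3: right by d7 = -5/3 → (-11, 0)
  seg 4: left by d4 = 2 → (-13, 0)
  seg 5: right by d7 = -5/3 → (-44/3, 0)
  seg 6: up by d3 = 5/3 → (-44/3, 5/3)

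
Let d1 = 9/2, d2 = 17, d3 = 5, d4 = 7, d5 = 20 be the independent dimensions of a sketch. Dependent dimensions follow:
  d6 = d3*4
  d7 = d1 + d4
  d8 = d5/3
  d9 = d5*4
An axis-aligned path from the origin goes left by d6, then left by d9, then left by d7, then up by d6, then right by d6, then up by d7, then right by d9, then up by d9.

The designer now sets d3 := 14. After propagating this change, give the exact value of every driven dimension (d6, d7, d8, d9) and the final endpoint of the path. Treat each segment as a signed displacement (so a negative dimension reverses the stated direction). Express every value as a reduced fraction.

Apply edit: d3 := 14
  d6 = d3*4 = 56
  d7 = d1 + d4 = 23/2
  d8 = d5/3 = 20/3
  d9 = d5*4 = 80
Walk from origin (0, 0):
  seg 1: left by d6 = 56 → (-56, 0)
  seg 2: left by d9 = 80 → (-136, 0)
  seg 3: left by d7 = 23/2 → (-295/2, 0)
  seg 4: up by d6 = 56 → (-295/2, 56)
  seg 5: right by d6 = 56 → (-183/2, 56)
  seg 6: up by d7 = 23/2 → (-183/2, 135/2)
  seg 7: right by d9 = 80 → (-23/2, 135/2)
  seg 8: up by d9 = 80 → (-23/2, 295/2)

d6 = 56
d7 = 23/2
d8 = 20/3
d9 = 80
endpoint = (-23/2, 295/2)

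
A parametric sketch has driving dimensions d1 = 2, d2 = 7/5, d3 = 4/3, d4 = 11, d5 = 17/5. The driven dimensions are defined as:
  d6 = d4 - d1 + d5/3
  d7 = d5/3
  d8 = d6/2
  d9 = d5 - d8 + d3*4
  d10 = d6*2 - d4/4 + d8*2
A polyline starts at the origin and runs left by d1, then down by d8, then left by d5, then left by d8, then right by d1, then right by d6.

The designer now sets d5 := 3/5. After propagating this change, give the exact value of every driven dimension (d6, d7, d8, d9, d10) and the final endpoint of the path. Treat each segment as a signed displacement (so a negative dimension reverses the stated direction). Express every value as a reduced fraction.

Apply edit: d5 := 3/5
  d6 = d4 - d1 + d5/3 = 46/5
  d7 = d5/3 = 1/5
  d8 = d6/2 = 23/5
  d9 = d5 - d8 + d3*4 = 4/3
  d10 = d6*2 - d4/4 + d8*2 = 497/20
Walk from origin (0, 0):
  seg 1: left by d1 = 2 → (-2, 0)
  seg 2: down by d8 = 23/5 → (-2, -23/5)
  seg 3: left by d5 = 3/5 → (-13/5, -23/5)
  seg 4: left by d8 = 23/5 → (-36/5, -23/5)
  seg 5: right by d1 = 2 → (-26/5, -23/5)
  seg 6: right by d6 = 46/5 → (4, -23/5)

d6 = 46/5
d7 = 1/5
d8 = 23/5
d9 = 4/3
d10 = 497/20
endpoint = (4, -23/5)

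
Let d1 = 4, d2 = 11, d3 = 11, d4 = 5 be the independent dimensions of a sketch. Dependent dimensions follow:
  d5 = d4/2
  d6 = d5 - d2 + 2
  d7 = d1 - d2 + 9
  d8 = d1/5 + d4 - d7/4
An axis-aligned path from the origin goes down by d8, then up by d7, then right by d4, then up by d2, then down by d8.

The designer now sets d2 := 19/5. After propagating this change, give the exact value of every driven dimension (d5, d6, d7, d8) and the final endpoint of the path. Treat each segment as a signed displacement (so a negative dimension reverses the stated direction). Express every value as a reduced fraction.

d5 = 5/2
d6 = 7/10
d7 = 46/5
d8 = 7/2
endpoint = (5, 6)

Apply edit: d2 := 19/5
  d5 = d4/2 = 5/2
  d6 = d5 - d2 + 2 = 7/10
  d7 = d1 - d2 + 9 = 46/5
  d8 = d1/5 + d4 - d7/4 = 7/2
Walk from origin (0, 0):
  seg 1: down by d8 = 7/2 → (0, -7/2)
  seg 2: up by d7 = 46/5 → (0, 57/10)
  seg 3: right by d4 = 5 → (5, 57/10)
  seg 4: up by d2 = 19/5 → (5, 19/2)
  seg 5: down by d8 = 7/2 → (5, 6)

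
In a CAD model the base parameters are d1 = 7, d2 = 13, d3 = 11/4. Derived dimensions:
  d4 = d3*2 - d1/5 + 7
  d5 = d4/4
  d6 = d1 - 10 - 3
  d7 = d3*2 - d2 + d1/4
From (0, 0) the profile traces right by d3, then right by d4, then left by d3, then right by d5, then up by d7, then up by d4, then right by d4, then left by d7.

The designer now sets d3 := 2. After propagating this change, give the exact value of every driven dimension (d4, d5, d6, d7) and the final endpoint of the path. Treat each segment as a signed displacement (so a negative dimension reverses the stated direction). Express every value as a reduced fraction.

Apply edit: d3 := 2
  d4 = d3*2 - d1/5 + 7 = 48/5
  d5 = d4/4 = 12/5
  d6 = d1 - 10 - 3 = -6
  d7 = d3*2 - d2 + d1/4 = -29/4
Walk from origin (0, 0):
  seg 1: right by d3 = 2 → (2, 0)
  seg 2: right by d4 = 48/5 → (58/5, 0)
  seg 3: left by d3 = 2 → (48/5, 0)
  seg 4: right by d5 = 12/5 → (12, 0)
  seg 5: up by d7 = -29/4 → (12, -29/4)
  seg 6: up by d4 = 48/5 → (12, 47/20)
  seg 7: right by d4 = 48/5 → (108/5, 47/20)
  seg 8: left by d7 = -29/4 → (577/20, 47/20)

d4 = 48/5
d5 = 12/5
d6 = -6
d7 = -29/4
endpoint = (577/20, 47/20)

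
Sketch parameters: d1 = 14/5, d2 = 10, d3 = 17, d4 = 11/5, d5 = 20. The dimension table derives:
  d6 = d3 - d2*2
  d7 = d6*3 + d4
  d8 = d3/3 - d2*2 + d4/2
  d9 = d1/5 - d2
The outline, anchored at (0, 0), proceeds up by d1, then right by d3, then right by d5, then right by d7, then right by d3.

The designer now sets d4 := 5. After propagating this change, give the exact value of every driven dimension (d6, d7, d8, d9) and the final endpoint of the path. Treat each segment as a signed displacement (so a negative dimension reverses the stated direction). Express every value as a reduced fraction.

d6 = -3
d7 = -4
d8 = -71/6
d9 = -236/25
endpoint = (50, 14/5)

Apply edit: d4 := 5
  d6 = d3 - d2*2 = -3
  d7 = d6*3 + d4 = -4
  d8 = d3/3 - d2*2 + d4/2 = -71/6
  d9 = d1/5 - d2 = -236/25
Walk from origin (0, 0):
  seg 1: up by d1 = 14/5 → (0, 14/5)
  seg 2: right by d3 = 17 → (17, 14/5)
  seg 3: right by d5 = 20 → (37, 14/5)
  seg 4: right by d7 = -4 → (33, 14/5)
  seg 5: right by d3 = 17 → (50, 14/5)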